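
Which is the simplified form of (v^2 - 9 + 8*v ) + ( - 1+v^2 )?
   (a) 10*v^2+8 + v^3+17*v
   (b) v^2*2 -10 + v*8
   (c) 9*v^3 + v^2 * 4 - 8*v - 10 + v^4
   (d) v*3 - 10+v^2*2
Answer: b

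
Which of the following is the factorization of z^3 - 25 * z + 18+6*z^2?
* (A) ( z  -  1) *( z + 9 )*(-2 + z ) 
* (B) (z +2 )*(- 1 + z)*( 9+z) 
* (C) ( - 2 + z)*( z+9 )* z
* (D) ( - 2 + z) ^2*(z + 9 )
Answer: A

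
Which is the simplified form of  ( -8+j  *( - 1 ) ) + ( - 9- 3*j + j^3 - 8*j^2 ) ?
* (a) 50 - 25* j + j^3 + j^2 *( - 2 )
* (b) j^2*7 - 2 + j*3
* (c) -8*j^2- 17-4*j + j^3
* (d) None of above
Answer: c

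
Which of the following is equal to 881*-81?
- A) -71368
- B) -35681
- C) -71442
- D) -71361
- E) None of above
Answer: D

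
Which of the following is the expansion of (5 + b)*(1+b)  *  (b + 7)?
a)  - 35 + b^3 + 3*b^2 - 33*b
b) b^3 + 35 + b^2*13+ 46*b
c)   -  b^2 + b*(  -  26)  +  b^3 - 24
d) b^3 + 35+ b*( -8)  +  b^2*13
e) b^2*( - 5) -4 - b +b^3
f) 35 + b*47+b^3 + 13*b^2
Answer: f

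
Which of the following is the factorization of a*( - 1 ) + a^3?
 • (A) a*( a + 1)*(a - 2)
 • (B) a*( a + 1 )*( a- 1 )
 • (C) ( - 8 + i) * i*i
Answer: B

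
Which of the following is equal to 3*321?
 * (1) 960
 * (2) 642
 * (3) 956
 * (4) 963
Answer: 4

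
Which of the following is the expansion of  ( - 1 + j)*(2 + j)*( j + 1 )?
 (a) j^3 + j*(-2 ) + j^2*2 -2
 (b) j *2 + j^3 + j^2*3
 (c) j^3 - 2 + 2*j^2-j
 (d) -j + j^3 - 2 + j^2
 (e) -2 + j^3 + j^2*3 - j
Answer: c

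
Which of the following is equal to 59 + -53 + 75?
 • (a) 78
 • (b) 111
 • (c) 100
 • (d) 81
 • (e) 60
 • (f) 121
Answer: d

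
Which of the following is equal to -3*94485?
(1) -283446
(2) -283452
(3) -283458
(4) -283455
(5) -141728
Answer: 4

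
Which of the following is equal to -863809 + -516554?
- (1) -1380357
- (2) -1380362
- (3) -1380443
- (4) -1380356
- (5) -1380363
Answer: 5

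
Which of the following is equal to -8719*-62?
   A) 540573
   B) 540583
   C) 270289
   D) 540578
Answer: D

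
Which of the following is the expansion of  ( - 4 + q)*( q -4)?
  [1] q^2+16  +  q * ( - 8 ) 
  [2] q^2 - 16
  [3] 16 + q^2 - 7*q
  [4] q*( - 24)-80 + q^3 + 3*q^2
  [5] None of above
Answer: 1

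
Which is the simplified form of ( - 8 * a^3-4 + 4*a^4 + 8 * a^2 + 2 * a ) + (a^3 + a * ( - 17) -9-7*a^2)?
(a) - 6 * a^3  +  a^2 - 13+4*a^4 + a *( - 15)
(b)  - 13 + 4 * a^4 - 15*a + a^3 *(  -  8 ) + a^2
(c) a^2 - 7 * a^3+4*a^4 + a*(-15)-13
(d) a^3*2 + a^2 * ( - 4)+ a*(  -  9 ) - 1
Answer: c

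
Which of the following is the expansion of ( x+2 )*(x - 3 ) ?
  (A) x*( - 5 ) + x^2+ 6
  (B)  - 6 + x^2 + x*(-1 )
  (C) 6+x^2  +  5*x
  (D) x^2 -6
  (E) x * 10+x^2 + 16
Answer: B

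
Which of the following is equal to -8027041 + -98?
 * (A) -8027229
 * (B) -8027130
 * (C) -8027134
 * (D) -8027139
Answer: D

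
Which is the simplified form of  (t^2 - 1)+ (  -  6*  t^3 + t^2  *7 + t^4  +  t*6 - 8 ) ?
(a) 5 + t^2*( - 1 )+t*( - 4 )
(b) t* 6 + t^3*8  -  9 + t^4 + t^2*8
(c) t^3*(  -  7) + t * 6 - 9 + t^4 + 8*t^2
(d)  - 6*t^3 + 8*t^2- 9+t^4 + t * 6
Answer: d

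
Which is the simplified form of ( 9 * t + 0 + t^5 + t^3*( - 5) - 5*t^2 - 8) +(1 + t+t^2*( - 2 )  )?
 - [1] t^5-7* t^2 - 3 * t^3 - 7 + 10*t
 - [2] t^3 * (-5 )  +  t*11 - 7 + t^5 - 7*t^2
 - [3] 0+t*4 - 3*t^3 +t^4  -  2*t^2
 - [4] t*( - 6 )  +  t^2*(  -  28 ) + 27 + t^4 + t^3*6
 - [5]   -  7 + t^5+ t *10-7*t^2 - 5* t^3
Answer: 5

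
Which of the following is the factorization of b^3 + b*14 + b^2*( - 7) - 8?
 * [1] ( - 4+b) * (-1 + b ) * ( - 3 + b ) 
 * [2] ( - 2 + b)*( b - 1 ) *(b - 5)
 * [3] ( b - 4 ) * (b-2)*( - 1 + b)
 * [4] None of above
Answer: 3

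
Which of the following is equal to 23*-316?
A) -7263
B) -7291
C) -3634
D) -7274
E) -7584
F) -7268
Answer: F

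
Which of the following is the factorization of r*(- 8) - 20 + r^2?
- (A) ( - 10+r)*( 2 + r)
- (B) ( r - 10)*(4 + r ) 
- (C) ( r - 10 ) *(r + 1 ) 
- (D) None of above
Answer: A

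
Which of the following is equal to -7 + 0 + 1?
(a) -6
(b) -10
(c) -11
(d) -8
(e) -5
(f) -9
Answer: a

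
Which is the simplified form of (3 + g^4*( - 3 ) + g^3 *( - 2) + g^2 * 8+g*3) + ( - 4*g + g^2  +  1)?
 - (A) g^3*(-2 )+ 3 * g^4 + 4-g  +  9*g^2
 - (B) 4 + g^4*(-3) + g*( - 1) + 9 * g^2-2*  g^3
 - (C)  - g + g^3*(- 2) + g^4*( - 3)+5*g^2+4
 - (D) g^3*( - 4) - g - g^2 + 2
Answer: B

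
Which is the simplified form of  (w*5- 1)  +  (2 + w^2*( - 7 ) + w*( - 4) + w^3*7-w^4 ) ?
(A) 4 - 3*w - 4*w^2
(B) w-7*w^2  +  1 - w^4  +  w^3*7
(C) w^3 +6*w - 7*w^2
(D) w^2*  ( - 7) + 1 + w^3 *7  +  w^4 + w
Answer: B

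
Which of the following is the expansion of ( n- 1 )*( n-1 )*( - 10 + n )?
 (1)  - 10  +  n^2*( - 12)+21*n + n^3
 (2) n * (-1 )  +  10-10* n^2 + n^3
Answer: 1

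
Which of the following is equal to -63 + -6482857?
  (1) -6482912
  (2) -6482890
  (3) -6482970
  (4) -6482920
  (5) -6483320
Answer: 4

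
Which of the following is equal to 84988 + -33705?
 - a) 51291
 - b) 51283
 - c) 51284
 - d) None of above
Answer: b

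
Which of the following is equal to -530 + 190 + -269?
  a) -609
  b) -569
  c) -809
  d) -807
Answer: a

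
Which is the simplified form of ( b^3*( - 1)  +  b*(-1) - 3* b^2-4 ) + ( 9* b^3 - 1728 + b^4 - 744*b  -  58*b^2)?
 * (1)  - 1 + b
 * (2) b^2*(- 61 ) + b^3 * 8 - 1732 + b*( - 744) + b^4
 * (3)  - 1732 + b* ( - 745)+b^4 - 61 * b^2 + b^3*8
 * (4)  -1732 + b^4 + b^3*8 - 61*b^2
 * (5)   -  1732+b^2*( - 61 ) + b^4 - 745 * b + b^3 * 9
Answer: 3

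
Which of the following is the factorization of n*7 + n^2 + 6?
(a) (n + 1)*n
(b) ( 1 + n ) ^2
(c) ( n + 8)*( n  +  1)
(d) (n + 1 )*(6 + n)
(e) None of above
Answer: d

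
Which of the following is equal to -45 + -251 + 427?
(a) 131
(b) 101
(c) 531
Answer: a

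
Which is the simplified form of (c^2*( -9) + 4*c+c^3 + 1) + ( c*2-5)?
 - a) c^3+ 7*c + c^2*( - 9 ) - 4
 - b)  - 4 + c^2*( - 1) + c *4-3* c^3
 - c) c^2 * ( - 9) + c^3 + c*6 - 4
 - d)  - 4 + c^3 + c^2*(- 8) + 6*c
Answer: c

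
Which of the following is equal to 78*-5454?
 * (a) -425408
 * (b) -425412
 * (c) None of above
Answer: b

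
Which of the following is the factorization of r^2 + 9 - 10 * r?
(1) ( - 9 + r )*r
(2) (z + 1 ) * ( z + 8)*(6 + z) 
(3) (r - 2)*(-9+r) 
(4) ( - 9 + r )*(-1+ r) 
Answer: 4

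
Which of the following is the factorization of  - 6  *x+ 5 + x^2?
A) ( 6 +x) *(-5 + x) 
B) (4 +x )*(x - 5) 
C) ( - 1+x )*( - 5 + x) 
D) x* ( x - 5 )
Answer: C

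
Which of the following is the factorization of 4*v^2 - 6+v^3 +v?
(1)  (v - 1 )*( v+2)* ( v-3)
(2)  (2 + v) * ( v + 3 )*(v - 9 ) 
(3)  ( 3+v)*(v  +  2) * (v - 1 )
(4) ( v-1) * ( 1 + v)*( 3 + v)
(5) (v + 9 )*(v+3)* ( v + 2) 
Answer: 3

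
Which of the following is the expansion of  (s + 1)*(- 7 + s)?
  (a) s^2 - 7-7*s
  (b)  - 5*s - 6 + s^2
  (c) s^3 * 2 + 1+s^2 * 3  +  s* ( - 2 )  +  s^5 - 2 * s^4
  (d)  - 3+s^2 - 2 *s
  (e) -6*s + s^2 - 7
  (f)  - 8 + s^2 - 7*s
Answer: e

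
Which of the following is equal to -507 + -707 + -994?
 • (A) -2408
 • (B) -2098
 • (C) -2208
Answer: C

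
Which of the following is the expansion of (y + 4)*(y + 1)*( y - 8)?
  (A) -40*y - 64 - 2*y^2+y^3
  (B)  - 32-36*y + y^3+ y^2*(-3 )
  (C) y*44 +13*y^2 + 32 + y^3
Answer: B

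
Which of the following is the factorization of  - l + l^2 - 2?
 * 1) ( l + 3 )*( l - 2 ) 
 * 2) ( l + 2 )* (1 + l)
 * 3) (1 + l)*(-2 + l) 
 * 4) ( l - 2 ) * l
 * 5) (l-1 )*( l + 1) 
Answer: 3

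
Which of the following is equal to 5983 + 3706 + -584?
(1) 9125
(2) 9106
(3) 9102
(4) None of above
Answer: 4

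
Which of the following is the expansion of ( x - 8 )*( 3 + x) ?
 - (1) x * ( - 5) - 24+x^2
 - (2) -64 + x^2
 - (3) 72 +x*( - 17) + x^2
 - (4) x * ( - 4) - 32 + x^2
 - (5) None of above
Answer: 1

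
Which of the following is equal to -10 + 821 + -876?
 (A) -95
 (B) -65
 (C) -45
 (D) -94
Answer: B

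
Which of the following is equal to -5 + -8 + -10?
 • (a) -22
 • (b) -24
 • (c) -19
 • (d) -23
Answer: d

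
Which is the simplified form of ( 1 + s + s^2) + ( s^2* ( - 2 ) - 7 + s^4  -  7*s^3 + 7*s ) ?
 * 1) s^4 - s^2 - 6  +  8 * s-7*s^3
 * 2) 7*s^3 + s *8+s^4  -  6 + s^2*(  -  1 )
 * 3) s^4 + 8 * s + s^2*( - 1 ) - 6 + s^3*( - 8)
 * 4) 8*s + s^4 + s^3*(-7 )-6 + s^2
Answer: 1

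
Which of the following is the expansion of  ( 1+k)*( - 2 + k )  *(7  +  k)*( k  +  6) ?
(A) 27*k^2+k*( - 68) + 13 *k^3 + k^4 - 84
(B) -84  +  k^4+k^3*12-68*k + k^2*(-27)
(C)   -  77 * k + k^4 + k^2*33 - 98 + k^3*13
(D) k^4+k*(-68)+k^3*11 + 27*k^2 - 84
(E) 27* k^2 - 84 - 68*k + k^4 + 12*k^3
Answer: E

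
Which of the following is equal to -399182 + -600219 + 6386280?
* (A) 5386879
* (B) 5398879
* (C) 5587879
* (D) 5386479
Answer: A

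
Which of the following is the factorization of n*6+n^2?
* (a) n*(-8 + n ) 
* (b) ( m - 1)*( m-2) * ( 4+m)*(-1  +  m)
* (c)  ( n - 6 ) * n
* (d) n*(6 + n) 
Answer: d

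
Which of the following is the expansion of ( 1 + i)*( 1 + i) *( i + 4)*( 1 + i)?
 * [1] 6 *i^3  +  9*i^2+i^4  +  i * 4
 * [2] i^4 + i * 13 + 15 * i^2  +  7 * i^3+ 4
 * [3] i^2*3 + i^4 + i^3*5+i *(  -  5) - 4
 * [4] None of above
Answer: 2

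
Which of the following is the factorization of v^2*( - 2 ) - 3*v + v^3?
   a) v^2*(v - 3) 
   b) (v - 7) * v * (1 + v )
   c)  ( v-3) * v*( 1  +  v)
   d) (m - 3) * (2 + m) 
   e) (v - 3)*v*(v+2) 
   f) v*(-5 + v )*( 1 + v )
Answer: c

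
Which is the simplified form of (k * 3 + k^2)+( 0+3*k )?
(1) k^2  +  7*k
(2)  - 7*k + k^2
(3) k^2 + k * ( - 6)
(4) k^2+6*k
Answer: 4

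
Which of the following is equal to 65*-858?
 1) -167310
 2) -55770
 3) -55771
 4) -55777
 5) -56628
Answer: 2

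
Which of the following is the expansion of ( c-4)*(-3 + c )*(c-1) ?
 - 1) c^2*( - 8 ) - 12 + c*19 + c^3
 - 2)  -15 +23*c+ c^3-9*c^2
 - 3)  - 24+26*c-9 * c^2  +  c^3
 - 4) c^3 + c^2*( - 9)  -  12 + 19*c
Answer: 1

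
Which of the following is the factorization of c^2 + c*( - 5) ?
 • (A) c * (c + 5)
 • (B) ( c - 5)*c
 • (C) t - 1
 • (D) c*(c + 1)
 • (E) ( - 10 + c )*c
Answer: B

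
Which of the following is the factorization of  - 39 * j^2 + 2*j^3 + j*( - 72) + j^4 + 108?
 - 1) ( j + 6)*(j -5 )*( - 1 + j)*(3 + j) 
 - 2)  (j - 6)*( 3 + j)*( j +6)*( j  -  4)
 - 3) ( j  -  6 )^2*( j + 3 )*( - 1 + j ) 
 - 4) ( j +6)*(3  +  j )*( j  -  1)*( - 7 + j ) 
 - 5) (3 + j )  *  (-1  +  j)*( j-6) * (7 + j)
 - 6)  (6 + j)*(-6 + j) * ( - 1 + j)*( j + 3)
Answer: 6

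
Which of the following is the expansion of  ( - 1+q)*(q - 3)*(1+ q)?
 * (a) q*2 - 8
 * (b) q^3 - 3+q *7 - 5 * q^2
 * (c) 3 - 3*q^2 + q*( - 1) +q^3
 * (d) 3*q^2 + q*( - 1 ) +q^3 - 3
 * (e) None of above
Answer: c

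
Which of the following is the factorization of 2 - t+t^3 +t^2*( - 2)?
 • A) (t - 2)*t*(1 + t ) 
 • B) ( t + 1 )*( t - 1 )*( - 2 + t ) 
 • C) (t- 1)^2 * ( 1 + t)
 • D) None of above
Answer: B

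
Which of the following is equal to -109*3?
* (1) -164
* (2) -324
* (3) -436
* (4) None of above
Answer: 4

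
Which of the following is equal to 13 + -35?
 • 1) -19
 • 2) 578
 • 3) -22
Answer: 3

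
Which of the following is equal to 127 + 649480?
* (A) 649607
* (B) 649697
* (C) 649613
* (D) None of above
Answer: A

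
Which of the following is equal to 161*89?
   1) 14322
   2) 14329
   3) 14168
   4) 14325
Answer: 2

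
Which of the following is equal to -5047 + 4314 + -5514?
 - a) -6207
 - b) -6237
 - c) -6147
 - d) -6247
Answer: d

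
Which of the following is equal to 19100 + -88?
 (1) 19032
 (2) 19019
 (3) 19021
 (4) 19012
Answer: 4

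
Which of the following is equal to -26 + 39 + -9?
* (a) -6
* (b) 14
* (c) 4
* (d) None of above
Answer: c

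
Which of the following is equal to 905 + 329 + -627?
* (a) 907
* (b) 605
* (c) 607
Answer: c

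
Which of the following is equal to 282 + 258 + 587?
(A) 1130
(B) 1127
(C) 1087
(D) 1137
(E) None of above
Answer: B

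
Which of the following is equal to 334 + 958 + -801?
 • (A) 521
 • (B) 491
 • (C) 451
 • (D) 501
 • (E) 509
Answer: B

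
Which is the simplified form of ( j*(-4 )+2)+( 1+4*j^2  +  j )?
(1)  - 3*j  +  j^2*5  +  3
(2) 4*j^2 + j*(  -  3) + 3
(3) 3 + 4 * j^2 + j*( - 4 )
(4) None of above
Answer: 2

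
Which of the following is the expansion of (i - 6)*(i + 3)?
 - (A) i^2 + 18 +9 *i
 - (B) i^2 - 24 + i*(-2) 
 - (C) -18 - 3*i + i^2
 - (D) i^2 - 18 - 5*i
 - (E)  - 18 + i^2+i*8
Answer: C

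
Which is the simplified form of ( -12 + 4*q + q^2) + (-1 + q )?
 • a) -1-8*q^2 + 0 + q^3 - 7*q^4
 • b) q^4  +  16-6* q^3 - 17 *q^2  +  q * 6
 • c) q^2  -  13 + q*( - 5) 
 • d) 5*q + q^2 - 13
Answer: d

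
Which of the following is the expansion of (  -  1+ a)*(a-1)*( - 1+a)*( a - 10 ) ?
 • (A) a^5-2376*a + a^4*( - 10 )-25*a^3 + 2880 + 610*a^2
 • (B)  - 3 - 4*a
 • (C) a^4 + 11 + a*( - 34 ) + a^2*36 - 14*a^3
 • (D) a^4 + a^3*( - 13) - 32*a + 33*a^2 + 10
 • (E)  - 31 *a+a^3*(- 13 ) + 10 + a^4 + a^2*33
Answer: E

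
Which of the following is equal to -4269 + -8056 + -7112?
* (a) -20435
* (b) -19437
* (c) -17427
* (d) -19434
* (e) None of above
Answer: b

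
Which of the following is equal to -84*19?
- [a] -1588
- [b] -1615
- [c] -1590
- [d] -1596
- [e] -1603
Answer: d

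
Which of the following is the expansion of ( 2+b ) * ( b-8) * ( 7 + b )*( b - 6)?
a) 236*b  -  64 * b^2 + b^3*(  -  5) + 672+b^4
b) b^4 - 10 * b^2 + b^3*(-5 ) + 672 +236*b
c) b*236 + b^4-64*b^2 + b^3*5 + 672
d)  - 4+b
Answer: a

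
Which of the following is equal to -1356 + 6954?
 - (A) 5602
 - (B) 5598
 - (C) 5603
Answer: B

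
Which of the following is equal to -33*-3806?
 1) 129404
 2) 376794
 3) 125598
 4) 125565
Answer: 3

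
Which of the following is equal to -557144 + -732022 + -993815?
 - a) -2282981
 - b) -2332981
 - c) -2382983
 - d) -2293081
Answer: a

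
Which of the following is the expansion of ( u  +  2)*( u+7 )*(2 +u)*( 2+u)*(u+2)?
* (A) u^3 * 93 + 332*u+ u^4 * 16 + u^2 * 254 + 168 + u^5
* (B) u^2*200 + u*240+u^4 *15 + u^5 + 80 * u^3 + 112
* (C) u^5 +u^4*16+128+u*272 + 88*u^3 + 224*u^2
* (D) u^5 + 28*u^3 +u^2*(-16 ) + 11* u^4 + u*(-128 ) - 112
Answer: B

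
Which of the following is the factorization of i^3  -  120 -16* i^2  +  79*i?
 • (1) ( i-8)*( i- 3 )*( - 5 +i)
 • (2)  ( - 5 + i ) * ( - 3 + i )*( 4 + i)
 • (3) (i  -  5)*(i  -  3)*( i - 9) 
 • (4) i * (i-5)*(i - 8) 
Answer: 1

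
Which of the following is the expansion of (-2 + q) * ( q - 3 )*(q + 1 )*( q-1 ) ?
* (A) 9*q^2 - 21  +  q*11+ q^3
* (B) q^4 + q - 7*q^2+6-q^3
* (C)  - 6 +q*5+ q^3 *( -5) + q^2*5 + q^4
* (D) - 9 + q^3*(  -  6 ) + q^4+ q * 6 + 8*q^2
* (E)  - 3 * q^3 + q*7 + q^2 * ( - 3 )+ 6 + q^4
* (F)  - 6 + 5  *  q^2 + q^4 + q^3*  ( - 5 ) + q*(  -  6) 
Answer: C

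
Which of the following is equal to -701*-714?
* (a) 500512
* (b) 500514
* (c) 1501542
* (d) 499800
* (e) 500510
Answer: b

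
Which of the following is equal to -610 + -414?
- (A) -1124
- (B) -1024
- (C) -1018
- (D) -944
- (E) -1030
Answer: B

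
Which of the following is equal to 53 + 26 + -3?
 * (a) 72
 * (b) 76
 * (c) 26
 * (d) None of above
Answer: b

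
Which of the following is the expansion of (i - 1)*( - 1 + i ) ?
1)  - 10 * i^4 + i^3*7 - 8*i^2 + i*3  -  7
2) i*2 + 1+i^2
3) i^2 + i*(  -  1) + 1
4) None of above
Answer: 4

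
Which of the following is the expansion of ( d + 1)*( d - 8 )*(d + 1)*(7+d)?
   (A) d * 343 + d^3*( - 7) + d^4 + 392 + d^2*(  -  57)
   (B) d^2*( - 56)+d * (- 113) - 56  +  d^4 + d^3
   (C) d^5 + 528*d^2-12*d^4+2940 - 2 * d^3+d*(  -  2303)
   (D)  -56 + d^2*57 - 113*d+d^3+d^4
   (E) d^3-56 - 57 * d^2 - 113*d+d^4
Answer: E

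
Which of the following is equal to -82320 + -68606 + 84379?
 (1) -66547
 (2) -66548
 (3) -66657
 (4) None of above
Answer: 1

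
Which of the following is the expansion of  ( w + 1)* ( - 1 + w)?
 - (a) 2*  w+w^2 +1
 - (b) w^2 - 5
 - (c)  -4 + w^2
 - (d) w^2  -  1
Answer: d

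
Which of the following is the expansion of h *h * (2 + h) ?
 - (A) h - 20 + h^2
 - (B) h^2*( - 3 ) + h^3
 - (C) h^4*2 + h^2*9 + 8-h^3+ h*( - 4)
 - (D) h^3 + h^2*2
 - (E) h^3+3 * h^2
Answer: D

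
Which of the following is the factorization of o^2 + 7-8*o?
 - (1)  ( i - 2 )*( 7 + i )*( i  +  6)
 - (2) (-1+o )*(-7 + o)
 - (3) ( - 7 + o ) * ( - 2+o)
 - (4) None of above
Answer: 2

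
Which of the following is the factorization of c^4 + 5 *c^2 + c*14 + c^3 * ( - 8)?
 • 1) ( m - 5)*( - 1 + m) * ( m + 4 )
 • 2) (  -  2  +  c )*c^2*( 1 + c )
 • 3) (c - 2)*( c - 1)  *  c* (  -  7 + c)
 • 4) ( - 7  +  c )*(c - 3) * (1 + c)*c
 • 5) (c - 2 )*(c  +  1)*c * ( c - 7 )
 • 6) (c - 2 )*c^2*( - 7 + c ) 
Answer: 5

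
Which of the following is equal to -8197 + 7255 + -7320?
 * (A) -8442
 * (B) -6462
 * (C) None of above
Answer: C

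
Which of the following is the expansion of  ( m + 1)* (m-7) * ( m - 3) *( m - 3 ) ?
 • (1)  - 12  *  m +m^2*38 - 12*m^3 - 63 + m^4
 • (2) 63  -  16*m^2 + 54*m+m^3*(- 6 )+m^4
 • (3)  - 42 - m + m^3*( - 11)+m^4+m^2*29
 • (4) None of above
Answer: 1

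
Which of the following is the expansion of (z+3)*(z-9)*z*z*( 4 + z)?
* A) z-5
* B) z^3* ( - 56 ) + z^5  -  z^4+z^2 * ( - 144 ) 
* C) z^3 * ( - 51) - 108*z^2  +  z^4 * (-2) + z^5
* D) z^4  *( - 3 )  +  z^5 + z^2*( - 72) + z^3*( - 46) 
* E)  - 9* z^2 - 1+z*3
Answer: C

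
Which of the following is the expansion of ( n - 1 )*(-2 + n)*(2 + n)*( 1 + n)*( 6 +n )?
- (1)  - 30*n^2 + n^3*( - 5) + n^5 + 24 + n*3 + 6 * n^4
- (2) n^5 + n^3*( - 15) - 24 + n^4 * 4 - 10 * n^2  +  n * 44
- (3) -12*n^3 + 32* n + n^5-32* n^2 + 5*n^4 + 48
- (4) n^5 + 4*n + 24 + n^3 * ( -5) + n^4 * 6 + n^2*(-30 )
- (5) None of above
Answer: 4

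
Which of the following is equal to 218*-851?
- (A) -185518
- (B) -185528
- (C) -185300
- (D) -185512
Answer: A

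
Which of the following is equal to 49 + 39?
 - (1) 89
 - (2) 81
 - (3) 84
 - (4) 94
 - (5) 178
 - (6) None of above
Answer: 6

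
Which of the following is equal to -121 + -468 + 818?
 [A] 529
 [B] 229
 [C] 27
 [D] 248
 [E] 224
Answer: B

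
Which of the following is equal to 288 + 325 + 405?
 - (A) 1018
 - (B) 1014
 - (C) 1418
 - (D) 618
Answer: A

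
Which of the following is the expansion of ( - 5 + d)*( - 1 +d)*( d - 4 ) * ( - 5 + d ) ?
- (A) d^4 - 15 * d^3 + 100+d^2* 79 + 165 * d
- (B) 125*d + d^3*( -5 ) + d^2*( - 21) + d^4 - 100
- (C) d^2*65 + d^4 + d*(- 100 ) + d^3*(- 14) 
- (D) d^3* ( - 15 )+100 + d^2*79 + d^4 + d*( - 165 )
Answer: D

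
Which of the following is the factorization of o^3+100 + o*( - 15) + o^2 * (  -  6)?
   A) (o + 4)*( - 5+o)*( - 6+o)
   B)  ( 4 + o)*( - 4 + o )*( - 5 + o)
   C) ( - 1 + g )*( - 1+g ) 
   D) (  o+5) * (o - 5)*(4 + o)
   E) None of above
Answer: E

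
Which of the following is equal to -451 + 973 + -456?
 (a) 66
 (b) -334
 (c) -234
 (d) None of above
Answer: a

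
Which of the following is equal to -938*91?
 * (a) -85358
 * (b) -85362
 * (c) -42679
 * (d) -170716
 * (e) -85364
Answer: a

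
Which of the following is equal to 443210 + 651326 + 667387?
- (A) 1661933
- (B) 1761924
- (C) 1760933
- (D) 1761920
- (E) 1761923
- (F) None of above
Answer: E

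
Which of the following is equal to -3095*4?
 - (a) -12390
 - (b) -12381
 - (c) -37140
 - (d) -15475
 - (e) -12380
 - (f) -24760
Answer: e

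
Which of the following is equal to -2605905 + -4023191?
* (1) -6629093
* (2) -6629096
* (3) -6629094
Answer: 2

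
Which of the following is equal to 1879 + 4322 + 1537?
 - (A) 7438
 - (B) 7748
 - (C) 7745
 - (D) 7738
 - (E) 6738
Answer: D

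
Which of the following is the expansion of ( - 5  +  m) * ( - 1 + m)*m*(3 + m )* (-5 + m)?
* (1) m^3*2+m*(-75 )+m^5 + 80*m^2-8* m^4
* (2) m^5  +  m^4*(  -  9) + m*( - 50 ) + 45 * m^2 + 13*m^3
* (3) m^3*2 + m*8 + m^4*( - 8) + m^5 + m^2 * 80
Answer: 1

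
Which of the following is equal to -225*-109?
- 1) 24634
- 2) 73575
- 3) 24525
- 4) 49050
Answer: 3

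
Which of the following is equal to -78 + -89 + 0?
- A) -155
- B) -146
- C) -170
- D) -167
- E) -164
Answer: D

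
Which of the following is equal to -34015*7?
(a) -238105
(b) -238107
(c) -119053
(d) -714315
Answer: a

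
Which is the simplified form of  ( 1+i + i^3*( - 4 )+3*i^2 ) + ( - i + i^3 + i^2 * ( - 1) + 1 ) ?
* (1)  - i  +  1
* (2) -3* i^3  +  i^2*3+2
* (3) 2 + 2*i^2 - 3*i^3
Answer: 3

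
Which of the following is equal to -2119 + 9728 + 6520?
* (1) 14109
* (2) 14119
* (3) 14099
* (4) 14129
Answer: 4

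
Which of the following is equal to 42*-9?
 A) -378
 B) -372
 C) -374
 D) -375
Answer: A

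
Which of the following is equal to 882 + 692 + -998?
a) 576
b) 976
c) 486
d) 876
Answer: a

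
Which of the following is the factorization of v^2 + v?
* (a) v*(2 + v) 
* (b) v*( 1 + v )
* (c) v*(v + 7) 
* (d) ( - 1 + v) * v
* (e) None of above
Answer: b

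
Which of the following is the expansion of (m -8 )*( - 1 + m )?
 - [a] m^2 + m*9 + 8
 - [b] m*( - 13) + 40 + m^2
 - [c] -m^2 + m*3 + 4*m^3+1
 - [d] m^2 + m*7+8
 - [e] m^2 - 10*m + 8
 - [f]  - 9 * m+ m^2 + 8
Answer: f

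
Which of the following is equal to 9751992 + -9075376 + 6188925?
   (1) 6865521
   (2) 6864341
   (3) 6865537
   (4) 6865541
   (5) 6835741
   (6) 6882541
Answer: 4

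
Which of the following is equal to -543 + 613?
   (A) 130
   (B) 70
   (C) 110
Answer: B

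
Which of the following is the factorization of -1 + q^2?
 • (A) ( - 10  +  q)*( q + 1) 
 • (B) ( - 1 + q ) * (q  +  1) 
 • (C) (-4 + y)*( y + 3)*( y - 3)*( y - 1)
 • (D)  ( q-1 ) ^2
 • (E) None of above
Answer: B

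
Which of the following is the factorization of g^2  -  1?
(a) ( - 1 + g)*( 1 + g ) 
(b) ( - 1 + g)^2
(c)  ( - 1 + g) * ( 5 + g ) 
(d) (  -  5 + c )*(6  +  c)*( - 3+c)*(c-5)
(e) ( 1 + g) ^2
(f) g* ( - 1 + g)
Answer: a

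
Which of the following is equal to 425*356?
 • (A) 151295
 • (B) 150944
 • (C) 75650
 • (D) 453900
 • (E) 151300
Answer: E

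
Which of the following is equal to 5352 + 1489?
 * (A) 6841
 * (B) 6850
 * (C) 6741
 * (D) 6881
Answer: A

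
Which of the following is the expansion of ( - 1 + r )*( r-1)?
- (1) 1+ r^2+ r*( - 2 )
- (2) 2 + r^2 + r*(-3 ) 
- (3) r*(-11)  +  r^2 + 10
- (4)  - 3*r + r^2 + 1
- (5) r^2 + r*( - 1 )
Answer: 1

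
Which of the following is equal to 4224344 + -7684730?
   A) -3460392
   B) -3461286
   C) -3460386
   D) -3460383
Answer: C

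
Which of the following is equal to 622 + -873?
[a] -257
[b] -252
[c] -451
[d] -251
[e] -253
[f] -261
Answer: d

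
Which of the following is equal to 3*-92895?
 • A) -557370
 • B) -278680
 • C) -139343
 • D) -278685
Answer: D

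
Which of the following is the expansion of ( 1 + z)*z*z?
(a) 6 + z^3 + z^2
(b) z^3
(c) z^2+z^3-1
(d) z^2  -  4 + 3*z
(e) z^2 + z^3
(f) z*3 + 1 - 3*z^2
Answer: e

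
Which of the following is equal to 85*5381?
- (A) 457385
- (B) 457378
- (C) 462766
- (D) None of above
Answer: A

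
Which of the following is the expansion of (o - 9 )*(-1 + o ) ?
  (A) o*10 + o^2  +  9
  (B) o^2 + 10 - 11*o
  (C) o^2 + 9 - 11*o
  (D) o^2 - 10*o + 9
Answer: D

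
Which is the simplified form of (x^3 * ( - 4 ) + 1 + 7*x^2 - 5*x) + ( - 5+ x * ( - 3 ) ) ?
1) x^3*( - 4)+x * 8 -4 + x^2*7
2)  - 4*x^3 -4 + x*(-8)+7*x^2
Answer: 2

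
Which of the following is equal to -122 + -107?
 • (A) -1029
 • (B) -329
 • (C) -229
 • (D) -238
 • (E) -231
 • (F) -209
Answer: C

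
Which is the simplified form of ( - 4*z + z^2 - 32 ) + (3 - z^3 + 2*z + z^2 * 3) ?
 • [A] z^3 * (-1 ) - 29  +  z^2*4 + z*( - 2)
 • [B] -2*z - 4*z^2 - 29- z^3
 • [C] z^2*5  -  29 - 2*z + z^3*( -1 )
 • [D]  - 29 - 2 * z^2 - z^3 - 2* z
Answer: A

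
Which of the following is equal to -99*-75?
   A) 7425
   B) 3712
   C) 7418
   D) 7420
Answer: A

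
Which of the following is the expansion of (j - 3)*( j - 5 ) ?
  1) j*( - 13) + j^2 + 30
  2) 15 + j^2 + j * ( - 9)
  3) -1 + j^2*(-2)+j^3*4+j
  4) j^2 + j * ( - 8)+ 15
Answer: 4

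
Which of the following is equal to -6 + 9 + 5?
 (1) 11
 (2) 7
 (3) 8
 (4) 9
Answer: 3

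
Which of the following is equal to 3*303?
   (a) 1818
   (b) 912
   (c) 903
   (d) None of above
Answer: d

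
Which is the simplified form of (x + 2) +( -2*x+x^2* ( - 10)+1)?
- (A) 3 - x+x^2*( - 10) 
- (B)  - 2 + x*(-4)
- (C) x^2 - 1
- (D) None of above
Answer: A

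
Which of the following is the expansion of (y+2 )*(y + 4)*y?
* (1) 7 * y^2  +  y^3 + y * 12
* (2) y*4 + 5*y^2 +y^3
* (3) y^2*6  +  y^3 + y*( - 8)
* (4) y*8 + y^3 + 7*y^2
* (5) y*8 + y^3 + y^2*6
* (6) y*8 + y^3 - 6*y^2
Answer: 5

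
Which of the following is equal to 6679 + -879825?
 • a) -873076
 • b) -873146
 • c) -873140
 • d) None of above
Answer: b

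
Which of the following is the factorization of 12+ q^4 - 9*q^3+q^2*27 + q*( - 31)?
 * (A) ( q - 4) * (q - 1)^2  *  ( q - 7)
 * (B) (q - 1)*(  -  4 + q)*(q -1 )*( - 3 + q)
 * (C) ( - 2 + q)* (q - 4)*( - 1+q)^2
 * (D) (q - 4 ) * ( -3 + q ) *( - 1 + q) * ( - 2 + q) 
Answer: B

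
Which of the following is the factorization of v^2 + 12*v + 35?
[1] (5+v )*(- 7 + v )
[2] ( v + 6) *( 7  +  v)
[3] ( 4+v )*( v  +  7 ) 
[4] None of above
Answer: 4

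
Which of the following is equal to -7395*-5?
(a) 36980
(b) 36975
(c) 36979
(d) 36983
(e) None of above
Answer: b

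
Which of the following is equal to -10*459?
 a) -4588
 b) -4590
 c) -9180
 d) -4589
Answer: b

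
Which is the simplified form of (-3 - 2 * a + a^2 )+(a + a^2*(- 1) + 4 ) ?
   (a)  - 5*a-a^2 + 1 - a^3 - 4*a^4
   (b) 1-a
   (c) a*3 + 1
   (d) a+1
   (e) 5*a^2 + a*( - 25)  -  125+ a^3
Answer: b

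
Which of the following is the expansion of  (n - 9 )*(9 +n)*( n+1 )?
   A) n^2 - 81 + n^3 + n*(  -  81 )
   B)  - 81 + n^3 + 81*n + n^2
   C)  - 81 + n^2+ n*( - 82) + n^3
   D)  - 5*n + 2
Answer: A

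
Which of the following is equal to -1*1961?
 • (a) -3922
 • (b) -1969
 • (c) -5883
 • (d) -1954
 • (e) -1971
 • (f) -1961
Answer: f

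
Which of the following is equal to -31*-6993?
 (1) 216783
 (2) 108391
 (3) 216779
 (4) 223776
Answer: 1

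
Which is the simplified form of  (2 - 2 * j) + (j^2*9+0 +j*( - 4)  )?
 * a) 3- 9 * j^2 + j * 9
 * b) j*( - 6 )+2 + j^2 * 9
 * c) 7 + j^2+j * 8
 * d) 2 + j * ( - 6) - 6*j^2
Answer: b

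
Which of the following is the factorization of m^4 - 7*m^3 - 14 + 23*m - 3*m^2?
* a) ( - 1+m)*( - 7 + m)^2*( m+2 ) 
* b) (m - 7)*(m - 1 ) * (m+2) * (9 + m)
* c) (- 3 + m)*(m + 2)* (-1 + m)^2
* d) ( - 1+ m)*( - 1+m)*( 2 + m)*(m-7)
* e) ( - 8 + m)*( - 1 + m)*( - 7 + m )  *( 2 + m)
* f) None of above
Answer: d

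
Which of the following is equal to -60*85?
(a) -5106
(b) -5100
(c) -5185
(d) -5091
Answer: b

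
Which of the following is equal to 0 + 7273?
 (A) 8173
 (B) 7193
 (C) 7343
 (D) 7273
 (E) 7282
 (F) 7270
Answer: D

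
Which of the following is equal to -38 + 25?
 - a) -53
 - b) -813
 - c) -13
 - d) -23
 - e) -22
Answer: c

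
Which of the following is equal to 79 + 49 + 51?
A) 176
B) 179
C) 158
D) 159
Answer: B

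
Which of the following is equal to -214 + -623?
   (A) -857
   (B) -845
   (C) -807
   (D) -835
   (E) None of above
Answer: E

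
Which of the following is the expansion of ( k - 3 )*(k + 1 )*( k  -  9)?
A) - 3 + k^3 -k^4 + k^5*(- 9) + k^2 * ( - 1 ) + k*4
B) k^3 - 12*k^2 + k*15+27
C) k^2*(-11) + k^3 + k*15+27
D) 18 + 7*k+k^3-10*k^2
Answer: C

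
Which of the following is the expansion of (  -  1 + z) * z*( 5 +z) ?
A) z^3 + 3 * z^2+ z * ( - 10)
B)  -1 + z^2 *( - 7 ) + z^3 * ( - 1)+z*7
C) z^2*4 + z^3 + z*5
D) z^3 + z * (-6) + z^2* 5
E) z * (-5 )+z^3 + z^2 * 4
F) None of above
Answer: E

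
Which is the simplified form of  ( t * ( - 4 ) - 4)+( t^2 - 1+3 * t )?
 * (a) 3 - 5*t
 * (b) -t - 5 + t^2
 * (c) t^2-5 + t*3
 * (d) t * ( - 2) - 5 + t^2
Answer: b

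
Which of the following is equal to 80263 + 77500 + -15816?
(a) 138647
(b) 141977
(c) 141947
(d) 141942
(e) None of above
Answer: c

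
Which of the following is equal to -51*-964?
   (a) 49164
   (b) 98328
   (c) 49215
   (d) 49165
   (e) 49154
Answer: a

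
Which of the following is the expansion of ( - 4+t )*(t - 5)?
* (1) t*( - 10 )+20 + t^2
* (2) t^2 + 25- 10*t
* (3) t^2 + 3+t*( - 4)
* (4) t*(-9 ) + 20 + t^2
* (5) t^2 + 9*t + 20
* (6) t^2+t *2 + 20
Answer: 4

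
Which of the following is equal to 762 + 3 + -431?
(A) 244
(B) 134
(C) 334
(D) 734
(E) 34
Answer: C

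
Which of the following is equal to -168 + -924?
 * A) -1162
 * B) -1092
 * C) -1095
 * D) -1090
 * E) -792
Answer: B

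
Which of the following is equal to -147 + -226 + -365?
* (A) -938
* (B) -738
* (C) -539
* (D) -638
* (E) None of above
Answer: B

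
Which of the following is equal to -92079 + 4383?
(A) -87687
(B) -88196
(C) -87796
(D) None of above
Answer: D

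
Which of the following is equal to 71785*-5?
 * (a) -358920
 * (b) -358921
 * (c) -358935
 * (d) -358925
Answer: d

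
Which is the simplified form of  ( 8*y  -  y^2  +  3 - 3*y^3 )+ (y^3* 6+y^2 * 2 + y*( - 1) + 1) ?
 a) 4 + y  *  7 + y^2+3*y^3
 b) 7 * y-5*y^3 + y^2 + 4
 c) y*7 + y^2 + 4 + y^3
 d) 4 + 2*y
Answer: a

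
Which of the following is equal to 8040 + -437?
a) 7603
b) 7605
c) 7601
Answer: a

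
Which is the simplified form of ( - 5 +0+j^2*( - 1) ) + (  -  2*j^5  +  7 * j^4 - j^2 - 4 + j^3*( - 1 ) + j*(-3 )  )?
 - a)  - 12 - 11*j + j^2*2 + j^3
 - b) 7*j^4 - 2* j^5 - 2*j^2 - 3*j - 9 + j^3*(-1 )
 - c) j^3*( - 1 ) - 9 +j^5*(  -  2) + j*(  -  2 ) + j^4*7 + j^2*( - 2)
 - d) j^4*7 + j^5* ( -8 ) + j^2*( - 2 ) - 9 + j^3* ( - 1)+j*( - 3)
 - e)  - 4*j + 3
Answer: b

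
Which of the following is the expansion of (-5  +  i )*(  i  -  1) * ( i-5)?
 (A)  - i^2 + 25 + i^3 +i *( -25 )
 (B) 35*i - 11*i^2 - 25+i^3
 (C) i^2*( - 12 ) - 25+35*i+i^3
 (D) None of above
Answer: B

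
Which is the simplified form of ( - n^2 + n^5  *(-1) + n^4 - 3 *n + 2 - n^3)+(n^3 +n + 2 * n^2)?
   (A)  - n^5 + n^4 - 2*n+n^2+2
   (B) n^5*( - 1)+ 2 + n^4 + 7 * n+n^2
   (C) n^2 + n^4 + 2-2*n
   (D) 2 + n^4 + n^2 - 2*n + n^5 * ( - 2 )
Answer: A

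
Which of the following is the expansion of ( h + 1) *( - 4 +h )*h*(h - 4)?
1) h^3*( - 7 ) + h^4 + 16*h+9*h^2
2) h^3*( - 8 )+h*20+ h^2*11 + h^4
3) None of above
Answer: 3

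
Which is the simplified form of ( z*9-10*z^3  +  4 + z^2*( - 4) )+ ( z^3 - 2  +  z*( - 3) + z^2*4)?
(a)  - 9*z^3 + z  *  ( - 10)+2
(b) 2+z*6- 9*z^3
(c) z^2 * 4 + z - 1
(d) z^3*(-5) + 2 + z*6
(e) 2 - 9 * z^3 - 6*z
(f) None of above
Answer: b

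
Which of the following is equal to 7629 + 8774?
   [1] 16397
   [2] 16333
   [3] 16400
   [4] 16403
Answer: 4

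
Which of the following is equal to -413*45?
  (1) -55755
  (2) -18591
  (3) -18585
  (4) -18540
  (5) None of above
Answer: 3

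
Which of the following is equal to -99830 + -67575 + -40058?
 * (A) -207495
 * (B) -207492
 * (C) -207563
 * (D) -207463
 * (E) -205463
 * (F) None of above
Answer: D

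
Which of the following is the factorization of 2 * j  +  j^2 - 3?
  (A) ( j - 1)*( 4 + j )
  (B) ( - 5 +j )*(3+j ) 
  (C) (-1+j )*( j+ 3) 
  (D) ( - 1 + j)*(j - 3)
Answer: C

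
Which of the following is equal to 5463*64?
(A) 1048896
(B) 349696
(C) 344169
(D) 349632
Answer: D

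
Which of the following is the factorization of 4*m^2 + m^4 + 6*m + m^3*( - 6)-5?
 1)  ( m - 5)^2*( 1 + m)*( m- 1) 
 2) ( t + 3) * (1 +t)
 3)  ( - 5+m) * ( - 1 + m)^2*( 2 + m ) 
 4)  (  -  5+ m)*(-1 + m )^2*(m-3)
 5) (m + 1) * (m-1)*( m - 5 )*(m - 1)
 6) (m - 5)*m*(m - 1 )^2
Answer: 5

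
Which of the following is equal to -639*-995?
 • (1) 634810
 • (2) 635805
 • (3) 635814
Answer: 2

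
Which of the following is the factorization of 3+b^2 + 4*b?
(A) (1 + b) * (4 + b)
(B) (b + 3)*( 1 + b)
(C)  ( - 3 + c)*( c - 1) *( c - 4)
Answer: B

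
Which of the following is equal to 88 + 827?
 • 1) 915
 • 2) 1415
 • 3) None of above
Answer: 1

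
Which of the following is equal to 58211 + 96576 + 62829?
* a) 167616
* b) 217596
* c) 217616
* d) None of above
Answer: c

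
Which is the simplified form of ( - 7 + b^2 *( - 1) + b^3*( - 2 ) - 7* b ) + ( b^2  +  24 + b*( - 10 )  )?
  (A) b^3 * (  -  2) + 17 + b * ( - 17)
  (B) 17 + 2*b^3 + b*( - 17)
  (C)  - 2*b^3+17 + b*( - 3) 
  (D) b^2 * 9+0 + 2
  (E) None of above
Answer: A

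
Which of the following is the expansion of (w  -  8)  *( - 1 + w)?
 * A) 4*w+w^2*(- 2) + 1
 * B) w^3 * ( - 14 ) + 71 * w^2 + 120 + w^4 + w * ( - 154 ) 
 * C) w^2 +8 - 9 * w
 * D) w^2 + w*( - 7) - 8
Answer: C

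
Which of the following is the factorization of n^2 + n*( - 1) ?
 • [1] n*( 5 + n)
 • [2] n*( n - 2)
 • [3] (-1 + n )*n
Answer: 3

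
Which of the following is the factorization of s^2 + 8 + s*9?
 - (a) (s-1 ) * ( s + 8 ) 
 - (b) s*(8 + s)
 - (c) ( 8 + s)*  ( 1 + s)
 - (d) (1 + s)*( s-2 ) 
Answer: c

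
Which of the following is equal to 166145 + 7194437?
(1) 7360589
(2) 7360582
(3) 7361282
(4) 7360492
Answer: 2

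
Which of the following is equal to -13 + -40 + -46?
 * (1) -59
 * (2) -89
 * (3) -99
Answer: 3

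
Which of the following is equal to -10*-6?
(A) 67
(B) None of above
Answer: B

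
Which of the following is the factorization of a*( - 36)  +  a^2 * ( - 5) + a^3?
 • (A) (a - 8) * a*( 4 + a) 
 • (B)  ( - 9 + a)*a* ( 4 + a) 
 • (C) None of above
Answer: B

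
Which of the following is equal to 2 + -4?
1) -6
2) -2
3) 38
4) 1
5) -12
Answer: 2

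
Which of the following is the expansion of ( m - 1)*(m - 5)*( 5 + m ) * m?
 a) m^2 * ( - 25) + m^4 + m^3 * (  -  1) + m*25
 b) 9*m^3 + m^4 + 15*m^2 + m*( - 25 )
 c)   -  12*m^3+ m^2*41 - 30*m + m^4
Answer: a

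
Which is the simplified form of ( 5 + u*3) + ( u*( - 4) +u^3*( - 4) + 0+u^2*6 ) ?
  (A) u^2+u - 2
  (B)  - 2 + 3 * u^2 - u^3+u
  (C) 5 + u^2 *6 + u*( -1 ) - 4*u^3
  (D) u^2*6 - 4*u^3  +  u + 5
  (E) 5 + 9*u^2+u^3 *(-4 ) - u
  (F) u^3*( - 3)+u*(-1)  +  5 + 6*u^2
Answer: C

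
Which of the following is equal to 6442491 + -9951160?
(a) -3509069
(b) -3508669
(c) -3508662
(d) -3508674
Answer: b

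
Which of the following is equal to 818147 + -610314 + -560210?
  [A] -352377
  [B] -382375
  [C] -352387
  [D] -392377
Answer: A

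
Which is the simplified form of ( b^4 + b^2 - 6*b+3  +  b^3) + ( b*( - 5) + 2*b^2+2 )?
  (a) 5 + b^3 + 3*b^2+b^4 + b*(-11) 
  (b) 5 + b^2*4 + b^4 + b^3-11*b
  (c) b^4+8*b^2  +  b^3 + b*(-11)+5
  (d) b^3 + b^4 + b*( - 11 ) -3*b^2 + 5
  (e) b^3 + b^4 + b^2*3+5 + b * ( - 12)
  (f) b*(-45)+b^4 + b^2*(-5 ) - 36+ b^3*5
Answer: a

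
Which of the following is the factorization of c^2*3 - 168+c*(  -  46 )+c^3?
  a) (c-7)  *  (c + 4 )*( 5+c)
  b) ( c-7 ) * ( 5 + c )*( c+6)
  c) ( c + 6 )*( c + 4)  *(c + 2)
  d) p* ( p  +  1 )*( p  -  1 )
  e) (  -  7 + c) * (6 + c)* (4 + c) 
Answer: e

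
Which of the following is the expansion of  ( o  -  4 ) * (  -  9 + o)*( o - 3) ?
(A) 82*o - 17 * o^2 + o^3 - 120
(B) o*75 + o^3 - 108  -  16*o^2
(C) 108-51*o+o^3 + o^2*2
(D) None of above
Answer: B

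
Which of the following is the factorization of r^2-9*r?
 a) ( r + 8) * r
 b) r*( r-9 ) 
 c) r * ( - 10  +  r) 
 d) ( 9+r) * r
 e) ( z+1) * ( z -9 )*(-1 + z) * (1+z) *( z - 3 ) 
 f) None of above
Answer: b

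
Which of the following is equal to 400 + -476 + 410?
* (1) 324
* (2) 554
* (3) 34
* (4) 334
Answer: 4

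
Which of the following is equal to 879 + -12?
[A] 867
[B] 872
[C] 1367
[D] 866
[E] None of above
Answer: A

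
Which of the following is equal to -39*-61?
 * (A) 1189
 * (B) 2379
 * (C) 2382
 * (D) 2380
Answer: B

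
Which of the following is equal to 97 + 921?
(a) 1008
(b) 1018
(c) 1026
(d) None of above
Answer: b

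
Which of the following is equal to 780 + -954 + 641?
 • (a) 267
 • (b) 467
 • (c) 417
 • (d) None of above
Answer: b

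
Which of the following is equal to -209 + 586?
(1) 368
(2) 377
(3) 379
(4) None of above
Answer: 2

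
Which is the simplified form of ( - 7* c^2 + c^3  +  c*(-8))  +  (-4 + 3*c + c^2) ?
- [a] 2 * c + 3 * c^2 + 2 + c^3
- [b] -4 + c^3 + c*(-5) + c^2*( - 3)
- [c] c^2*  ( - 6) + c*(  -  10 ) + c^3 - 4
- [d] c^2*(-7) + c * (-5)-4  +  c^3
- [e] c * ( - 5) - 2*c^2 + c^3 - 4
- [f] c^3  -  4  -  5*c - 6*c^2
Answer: f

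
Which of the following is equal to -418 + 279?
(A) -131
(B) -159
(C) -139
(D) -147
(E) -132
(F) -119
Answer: C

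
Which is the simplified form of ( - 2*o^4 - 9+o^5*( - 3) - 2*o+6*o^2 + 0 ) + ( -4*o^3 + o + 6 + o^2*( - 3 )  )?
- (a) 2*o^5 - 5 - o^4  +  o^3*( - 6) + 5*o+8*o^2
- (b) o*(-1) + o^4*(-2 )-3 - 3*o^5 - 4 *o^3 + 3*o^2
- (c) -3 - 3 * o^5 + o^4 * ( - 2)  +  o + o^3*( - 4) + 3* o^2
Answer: b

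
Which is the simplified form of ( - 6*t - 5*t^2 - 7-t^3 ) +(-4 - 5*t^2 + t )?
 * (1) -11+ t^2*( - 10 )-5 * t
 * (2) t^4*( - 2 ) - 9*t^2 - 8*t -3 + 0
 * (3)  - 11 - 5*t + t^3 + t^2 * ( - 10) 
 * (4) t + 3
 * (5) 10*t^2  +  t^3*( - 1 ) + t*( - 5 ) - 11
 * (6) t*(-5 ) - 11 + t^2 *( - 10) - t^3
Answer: 6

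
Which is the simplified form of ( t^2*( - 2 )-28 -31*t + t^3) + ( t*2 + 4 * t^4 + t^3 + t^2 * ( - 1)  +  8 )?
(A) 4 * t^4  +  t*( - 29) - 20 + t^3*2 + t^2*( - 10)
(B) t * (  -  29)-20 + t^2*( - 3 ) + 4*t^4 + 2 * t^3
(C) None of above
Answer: B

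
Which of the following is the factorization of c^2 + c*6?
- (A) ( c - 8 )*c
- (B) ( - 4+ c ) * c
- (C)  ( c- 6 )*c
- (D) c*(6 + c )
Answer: D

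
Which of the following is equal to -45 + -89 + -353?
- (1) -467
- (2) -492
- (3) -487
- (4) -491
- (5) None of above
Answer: 3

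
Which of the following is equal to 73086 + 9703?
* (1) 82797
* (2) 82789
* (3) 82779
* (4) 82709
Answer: 2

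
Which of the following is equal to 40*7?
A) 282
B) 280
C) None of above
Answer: B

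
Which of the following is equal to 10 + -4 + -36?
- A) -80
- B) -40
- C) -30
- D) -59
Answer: C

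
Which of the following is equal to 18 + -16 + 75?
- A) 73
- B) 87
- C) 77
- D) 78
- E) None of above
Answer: C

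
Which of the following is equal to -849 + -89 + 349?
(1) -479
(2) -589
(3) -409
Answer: 2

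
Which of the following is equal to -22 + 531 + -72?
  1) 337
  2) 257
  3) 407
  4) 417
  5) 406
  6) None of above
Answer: 6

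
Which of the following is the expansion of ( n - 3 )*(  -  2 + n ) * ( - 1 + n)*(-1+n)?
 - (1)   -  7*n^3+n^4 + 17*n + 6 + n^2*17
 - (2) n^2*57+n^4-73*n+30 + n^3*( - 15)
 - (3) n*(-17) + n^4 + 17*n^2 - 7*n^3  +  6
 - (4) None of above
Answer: 3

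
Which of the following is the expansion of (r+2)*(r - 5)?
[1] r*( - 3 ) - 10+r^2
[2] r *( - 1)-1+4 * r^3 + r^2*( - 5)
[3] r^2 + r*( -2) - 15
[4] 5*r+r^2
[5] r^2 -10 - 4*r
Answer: 1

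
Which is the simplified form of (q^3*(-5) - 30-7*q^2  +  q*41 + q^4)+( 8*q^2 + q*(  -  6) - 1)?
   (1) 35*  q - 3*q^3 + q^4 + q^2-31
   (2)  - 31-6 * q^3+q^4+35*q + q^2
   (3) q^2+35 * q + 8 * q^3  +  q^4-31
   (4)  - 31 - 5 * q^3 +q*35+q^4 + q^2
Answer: 4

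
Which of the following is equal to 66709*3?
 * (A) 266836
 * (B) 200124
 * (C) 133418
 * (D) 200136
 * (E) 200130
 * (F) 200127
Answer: F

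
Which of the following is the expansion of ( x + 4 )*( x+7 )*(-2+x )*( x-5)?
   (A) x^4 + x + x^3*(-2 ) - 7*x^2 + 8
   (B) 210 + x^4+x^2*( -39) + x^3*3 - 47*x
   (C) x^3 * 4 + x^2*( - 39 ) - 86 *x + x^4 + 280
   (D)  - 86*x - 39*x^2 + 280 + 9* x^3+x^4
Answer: C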